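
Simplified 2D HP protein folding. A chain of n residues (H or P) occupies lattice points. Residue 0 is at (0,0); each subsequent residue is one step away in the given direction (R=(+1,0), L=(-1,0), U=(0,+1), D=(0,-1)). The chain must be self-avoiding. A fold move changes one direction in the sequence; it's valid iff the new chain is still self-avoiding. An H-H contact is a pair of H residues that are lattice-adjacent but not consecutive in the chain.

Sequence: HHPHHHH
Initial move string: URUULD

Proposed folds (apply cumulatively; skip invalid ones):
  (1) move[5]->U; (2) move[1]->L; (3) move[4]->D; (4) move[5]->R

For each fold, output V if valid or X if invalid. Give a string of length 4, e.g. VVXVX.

Initial: URUULD -> [(0, 0), (0, 1), (1, 1), (1, 2), (1, 3), (0, 3), (0, 2)]
Fold 1: move[5]->U => URUULU VALID
Fold 2: move[1]->L => ULUULU VALID
Fold 3: move[4]->D => ULUUDU INVALID (collision), skipped
Fold 4: move[5]->R => ULUULR INVALID (collision), skipped

Answer: VVXX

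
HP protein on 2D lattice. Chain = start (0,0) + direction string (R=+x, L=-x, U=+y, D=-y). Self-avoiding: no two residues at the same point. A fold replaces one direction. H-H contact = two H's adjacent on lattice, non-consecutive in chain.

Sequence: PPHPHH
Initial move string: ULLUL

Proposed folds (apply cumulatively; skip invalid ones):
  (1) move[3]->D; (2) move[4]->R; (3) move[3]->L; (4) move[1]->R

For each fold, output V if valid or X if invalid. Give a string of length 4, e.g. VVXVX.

Initial: ULLUL -> [(0, 0), (0, 1), (-1, 1), (-2, 1), (-2, 2), (-3, 2)]
Fold 1: move[3]->D => ULLDL VALID
Fold 2: move[4]->R => ULLDR VALID
Fold 3: move[3]->L => ULLLR INVALID (collision), skipped
Fold 4: move[1]->R => URLDR INVALID (collision), skipped

Answer: VVXX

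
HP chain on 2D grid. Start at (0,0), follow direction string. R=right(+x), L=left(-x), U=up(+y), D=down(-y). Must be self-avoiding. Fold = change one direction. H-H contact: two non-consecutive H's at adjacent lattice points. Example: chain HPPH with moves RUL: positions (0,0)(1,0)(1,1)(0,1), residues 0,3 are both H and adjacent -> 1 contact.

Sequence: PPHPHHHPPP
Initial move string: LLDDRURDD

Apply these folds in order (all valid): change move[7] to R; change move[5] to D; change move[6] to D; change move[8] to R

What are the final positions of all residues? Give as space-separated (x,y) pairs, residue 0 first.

Initial moves: LLDDRURDD
Fold: move[7]->R => LLDDRURRD (positions: [(0, 0), (-1, 0), (-2, 0), (-2, -1), (-2, -2), (-1, -2), (-1, -1), (0, -1), (1, -1), (1, -2)])
Fold: move[5]->D => LLDDRDRRD (positions: [(0, 0), (-1, 0), (-2, 0), (-2, -1), (-2, -2), (-1, -2), (-1, -3), (0, -3), (1, -3), (1, -4)])
Fold: move[6]->D => LLDDRDDRD (positions: [(0, 0), (-1, 0), (-2, 0), (-2, -1), (-2, -2), (-1, -2), (-1, -3), (-1, -4), (0, -4), (0, -5)])
Fold: move[8]->R => LLDDRDDRR (positions: [(0, 0), (-1, 0), (-2, 0), (-2, -1), (-2, -2), (-1, -2), (-1, -3), (-1, -4), (0, -4), (1, -4)])

Answer: (0,0) (-1,0) (-2,0) (-2,-1) (-2,-2) (-1,-2) (-1,-3) (-1,-4) (0,-4) (1,-4)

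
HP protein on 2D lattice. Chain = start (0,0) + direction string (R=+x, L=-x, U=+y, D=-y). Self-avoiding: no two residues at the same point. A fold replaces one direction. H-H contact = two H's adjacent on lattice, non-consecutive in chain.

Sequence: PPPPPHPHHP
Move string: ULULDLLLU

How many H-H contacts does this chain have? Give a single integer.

Positions: [(0, 0), (0, 1), (-1, 1), (-1, 2), (-2, 2), (-2, 1), (-3, 1), (-4, 1), (-5, 1), (-5, 2)]
No H-H contacts found.

Answer: 0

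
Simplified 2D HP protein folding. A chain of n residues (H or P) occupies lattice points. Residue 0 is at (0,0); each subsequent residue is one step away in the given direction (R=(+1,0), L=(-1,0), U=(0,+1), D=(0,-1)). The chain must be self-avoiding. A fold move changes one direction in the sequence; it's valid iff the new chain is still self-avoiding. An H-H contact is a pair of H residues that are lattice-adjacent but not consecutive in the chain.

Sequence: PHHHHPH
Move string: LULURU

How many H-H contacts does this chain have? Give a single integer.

Answer: 0

Derivation:
Positions: [(0, 0), (-1, 0), (-1, 1), (-2, 1), (-2, 2), (-1, 2), (-1, 3)]
No H-H contacts found.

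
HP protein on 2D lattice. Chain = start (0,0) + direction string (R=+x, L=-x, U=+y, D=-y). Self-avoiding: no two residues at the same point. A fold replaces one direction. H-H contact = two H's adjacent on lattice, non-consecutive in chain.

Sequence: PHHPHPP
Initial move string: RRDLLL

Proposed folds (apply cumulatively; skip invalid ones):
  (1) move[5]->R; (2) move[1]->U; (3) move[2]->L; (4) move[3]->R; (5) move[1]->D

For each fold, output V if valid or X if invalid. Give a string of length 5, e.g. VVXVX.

Initial: RRDLLL -> [(0, 0), (1, 0), (2, 0), (2, -1), (1, -1), (0, -1), (-1, -1)]
Fold 1: move[5]->R => RRDLLR INVALID (collision), skipped
Fold 2: move[1]->U => RUDLLL INVALID (collision), skipped
Fold 3: move[2]->L => RRLLLL INVALID (collision), skipped
Fold 4: move[3]->R => RRDRLL INVALID (collision), skipped
Fold 5: move[1]->D => RDDLLL VALID

Answer: XXXXV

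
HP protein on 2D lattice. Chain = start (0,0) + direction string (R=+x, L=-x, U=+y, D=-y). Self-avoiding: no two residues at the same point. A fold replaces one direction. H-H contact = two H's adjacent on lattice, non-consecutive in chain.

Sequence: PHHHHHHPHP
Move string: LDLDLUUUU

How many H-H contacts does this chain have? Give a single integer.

Answer: 1

Derivation:
Positions: [(0, 0), (-1, 0), (-1, -1), (-2, -1), (-2, -2), (-3, -2), (-3, -1), (-3, 0), (-3, 1), (-3, 2)]
H-H contact: residue 3 @(-2,-1) - residue 6 @(-3, -1)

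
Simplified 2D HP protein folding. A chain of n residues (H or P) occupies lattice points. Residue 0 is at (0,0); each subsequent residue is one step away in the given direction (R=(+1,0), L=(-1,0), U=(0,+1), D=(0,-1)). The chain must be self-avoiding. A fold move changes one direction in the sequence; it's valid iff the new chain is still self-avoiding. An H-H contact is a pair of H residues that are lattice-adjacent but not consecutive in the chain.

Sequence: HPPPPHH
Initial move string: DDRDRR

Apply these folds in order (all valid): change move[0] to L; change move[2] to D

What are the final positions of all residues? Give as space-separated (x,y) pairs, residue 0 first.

Answer: (0,0) (-1,0) (-1,-1) (-1,-2) (-1,-3) (0,-3) (1,-3)

Derivation:
Initial moves: DDRDRR
Fold: move[0]->L => LDRDRR (positions: [(0, 0), (-1, 0), (-1, -1), (0, -1), (0, -2), (1, -2), (2, -2)])
Fold: move[2]->D => LDDDRR (positions: [(0, 0), (-1, 0), (-1, -1), (-1, -2), (-1, -3), (0, -3), (1, -3)])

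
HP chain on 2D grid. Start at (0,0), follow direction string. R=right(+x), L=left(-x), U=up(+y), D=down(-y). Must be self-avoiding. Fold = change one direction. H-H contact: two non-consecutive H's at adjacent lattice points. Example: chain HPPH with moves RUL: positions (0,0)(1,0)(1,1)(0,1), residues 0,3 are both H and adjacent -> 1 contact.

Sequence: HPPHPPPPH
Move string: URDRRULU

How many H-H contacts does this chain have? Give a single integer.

Positions: [(0, 0), (0, 1), (1, 1), (1, 0), (2, 0), (3, 0), (3, 1), (2, 1), (2, 2)]
H-H contact: residue 0 @(0,0) - residue 3 @(1, 0)

Answer: 1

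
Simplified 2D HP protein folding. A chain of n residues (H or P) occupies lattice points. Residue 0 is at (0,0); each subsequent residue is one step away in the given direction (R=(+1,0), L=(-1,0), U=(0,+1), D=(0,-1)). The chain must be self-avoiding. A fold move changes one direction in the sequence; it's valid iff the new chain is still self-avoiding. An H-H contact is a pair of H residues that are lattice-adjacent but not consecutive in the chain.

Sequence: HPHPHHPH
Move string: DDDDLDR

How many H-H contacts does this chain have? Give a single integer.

Positions: [(0, 0), (0, -1), (0, -2), (0, -3), (0, -4), (-1, -4), (-1, -5), (0, -5)]
H-H contact: residue 4 @(0,-4) - residue 7 @(0, -5)

Answer: 1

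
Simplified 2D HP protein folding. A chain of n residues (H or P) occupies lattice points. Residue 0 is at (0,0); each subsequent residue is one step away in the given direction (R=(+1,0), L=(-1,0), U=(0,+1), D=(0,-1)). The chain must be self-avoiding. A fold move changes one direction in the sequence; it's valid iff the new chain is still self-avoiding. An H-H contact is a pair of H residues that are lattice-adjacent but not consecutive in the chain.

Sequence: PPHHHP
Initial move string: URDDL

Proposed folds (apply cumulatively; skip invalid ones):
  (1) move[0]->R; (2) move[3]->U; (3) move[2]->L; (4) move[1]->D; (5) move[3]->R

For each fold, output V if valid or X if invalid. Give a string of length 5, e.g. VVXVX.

Initial: URDDL -> [(0, 0), (0, 1), (1, 1), (1, 0), (1, -1), (0, -1)]
Fold 1: move[0]->R => RRDDL VALID
Fold 2: move[3]->U => RRDUL INVALID (collision), skipped
Fold 3: move[2]->L => RRLDL INVALID (collision), skipped
Fold 4: move[1]->D => RDDDL VALID
Fold 5: move[3]->R => RDDRL INVALID (collision), skipped

Answer: VXXVX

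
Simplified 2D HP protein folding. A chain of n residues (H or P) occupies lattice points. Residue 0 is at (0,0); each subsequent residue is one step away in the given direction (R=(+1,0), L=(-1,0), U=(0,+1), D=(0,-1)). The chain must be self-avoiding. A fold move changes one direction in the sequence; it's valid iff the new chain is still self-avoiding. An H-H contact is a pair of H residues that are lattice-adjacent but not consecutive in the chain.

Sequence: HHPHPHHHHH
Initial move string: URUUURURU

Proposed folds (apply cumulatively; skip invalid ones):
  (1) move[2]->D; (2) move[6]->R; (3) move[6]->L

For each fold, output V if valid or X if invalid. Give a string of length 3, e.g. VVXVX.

Initial: URUUURURU -> [(0, 0), (0, 1), (1, 1), (1, 2), (1, 3), (1, 4), (2, 4), (2, 5), (3, 5), (3, 6)]
Fold 1: move[2]->D => URDUURURU INVALID (collision), skipped
Fold 2: move[6]->R => URUUURRRU VALID
Fold 3: move[6]->L => URUUURLRU INVALID (collision), skipped

Answer: XVX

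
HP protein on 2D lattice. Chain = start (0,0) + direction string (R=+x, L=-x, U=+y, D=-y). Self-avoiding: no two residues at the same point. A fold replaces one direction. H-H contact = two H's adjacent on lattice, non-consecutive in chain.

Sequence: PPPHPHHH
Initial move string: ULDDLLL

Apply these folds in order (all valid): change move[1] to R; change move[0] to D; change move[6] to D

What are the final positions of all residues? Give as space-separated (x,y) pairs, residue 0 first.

Initial moves: ULDDLLL
Fold: move[1]->R => URDDLLL (positions: [(0, 0), (0, 1), (1, 1), (1, 0), (1, -1), (0, -1), (-1, -1), (-2, -1)])
Fold: move[0]->D => DRDDLLL (positions: [(0, 0), (0, -1), (1, -1), (1, -2), (1, -3), (0, -3), (-1, -3), (-2, -3)])
Fold: move[6]->D => DRDDLLD (positions: [(0, 0), (0, -1), (1, -1), (1, -2), (1, -3), (0, -3), (-1, -3), (-1, -4)])

Answer: (0,0) (0,-1) (1,-1) (1,-2) (1,-3) (0,-3) (-1,-3) (-1,-4)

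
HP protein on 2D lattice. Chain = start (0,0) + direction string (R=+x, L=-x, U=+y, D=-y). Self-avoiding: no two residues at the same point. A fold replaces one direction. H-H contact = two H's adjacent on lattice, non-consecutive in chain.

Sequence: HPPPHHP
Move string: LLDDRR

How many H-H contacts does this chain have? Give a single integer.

Answer: 0

Derivation:
Positions: [(0, 0), (-1, 0), (-2, 0), (-2, -1), (-2, -2), (-1, -2), (0, -2)]
No H-H contacts found.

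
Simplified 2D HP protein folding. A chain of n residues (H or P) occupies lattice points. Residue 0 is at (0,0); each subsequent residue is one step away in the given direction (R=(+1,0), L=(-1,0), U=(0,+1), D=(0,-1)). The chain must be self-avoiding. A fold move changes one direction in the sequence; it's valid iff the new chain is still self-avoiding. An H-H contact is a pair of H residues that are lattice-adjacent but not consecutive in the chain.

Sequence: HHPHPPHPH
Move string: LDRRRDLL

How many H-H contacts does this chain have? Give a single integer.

Answer: 2

Derivation:
Positions: [(0, 0), (-1, 0), (-1, -1), (0, -1), (1, -1), (2, -1), (2, -2), (1, -2), (0, -2)]
H-H contact: residue 0 @(0,0) - residue 3 @(0, -1)
H-H contact: residue 3 @(0,-1) - residue 8 @(0, -2)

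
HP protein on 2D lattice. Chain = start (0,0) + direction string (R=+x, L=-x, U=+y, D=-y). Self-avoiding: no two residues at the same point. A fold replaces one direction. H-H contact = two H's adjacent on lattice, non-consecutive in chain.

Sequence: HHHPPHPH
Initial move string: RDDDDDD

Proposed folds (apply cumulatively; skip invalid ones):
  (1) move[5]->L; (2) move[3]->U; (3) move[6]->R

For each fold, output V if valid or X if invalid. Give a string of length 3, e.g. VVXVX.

Initial: RDDDDDD -> [(0, 0), (1, 0), (1, -1), (1, -2), (1, -3), (1, -4), (1, -5), (1, -6)]
Fold 1: move[5]->L => RDDDDLD VALID
Fold 2: move[3]->U => RDDUDLD INVALID (collision), skipped
Fold 3: move[6]->R => RDDDDLR INVALID (collision), skipped

Answer: VXX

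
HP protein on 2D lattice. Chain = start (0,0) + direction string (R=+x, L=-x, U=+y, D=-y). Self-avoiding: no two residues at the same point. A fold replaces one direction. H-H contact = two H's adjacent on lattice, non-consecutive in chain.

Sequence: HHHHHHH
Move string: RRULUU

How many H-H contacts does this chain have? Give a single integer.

Answer: 1

Derivation:
Positions: [(0, 0), (1, 0), (2, 0), (2, 1), (1, 1), (1, 2), (1, 3)]
H-H contact: residue 1 @(1,0) - residue 4 @(1, 1)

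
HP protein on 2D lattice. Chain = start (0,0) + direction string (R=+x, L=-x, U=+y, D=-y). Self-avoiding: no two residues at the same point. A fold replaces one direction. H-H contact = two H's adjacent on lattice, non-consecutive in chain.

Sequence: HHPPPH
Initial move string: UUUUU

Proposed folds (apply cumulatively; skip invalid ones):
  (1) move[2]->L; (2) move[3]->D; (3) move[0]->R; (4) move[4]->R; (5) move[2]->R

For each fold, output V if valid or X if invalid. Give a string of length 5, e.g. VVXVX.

Initial: UUUUU -> [(0, 0), (0, 1), (0, 2), (0, 3), (0, 4), (0, 5)]
Fold 1: move[2]->L => UULUU VALID
Fold 2: move[3]->D => UULDU INVALID (collision), skipped
Fold 3: move[0]->R => RULUU VALID
Fold 4: move[4]->R => RULUR VALID
Fold 5: move[2]->R => RURUR VALID

Answer: VXVVV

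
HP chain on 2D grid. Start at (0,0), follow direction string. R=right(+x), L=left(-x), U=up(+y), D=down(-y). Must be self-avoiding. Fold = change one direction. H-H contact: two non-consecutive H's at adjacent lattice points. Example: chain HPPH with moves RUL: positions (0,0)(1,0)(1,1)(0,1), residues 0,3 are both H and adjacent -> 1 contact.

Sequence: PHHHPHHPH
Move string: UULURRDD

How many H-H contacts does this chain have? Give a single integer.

Answer: 2

Derivation:
Positions: [(0, 0), (0, 1), (0, 2), (-1, 2), (-1, 3), (0, 3), (1, 3), (1, 2), (1, 1)]
H-H contact: residue 1 @(0,1) - residue 8 @(1, 1)
H-H contact: residue 2 @(0,2) - residue 5 @(0, 3)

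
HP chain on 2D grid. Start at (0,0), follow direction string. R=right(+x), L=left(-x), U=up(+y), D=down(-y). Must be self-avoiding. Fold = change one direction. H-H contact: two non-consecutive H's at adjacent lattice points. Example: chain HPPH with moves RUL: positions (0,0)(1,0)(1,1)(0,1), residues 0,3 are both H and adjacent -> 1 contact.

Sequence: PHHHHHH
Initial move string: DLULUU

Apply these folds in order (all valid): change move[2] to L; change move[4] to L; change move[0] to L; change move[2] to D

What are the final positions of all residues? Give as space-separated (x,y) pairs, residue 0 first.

Answer: (0,0) (-1,0) (-2,0) (-2,-1) (-3,-1) (-4,-1) (-4,0)

Derivation:
Initial moves: DLULUU
Fold: move[2]->L => DLLLUU (positions: [(0, 0), (0, -1), (-1, -1), (-2, -1), (-3, -1), (-3, 0), (-3, 1)])
Fold: move[4]->L => DLLLLU (positions: [(0, 0), (0, -1), (-1, -1), (-2, -1), (-3, -1), (-4, -1), (-4, 0)])
Fold: move[0]->L => LLLLLU (positions: [(0, 0), (-1, 0), (-2, 0), (-3, 0), (-4, 0), (-5, 0), (-5, 1)])
Fold: move[2]->D => LLDLLU (positions: [(0, 0), (-1, 0), (-2, 0), (-2, -1), (-3, -1), (-4, -1), (-4, 0)])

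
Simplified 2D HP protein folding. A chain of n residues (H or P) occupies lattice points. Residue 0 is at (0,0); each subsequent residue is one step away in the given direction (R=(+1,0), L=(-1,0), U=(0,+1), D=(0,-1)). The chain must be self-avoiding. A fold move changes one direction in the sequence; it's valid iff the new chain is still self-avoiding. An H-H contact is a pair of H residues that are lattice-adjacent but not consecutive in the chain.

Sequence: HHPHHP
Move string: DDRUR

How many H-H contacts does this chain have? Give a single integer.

Answer: 1

Derivation:
Positions: [(0, 0), (0, -1), (0, -2), (1, -2), (1, -1), (2, -1)]
H-H contact: residue 1 @(0,-1) - residue 4 @(1, -1)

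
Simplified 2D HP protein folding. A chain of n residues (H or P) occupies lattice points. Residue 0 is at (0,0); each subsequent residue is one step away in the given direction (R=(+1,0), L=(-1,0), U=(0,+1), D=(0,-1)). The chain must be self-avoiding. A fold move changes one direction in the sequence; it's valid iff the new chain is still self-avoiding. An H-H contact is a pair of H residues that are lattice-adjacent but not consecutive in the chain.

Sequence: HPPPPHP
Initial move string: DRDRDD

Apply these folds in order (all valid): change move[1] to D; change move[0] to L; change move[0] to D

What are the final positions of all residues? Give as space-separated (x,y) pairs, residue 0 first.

Answer: (0,0) (0,-1) (0,-2) (0,-3) (1,-3) (1,-4) (1,-5)

Derivation:
Initial moves: DRDRDD
Fold: move[1]->D => DDDRDD (positions: [(0, 0), (0, -1), (0, -2), (0, -3), (1, -3), (1, -4), (1, -5)])
Fold: move[0]->L => LDDRDD (positions: [(0, 0), (-1, 0), (-1, -1), (-1, -2), (0, -2), (0, -3), (0, -4)])
Fold: move[0]->D => DDDRDD (positions: [(0, 0), (0, -1), (0, -2), (0, -3), (1, -3), (1, -4), (1, -5)])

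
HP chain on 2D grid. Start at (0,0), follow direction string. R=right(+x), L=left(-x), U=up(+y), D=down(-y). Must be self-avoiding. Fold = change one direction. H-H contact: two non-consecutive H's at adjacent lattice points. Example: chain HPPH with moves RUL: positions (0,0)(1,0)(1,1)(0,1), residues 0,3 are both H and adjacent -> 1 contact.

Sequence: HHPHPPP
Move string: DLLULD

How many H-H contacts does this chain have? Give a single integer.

Positions: [(0, 0), (0, -1), (-1, -1), (-2, -1), (-2, 0), (-3, 0), (-3, -1)]
No H-H contacts found.

Answer: 0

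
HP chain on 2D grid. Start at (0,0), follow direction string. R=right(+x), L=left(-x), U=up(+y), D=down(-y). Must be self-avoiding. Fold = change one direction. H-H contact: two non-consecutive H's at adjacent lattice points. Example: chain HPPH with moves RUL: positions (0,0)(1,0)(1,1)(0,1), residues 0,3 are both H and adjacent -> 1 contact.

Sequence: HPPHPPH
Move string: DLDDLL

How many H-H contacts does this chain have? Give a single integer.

Answer: 0

Derivation:
Positions: [(0, 0), (0, -1), (-1, -1), (-1, -2), (-1, -3), (-2, -3), (-3, -3)]
No H-H contacts found.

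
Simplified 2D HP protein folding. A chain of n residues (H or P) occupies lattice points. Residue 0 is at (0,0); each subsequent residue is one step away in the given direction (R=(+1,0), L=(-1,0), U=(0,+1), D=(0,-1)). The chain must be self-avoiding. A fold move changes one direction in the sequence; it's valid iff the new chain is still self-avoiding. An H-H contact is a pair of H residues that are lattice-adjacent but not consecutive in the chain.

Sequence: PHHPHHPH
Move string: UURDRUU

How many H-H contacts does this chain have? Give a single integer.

Answer: 1

Derivation:
Positions: [(0, 0), (0, 1), (0, 2), (1, 2), (1, 1), (2, 1), (2, 2), (2, 3)]
H-H contact: residue 1 @(0,1) - residue 4 @(1, 1)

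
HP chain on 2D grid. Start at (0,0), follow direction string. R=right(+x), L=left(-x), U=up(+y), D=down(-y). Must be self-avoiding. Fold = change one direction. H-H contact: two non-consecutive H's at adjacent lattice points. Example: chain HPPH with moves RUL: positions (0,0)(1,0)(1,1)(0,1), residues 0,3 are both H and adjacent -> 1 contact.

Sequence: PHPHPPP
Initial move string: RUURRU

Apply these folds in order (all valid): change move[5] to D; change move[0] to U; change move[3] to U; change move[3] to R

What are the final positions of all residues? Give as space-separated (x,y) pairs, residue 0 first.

Answer: (0,0) (0,1) (0,2) (0,3) (1,3) (2,3) (2,2)

Derivation:
Initial moves: RUURRU
Fold: move[5]->D => RUURRD (positions: [(0, 0), (1, 0), (1, 1), (1, 2), (2, 2), (3, 2), (3, 1)])
Fold: move[0]->U => UUURRD (positions: [(0, 0), (0, 1), (0, 2), (0, 3), (1, 3), (2, 3), (2, 2)])
Fold: move[3]->U => UUUURD (positions: [(0, 0), (0, 1), (0, 2), (0, 3), (0, 4), (1, 4), (1, 3)])
Fold: move[3]->R => UUURRD (positions: [(0, 0), (0, 1), (0, 2), (0, 3), (1, 3), (2, 3), (2, 2)])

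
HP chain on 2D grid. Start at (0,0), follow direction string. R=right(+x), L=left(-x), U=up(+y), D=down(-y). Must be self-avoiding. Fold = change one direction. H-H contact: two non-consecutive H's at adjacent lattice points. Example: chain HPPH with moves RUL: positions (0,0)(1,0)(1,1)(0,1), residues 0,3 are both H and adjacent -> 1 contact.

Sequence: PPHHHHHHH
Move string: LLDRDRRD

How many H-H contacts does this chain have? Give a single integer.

Answer: 0

Derivation:
Positions: [(0, 0), (-1, 0), (-2, 0), (-2, -1), (-1, -1), (-1, -2), (0, -2), (1, -2), (1, -3)]
No H-H contacts found.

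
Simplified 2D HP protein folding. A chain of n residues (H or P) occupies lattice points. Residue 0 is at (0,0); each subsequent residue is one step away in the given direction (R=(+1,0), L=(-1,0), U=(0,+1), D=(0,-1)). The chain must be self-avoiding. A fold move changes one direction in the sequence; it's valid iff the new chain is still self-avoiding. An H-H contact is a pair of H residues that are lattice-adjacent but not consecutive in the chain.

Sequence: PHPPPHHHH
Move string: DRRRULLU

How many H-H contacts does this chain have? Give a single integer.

Positions: [(0, 0), (0, -1), (1, -1), (2, -1), (3, -1), (3, 0), (2, 0), (1, 0), (1, 1)]
No H-H contacts found.

Answer: 0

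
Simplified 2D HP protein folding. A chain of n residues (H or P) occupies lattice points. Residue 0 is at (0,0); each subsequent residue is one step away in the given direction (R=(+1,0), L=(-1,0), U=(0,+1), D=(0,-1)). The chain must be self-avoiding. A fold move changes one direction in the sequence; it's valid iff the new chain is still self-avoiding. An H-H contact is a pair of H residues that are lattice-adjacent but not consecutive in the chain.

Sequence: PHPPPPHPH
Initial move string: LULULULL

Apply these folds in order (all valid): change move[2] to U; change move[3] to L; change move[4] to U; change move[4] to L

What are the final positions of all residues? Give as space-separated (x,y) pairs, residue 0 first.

Initial moves: LULULULL
Fold: move[2]->U => LUUULULL (positions: [(0, 0), (-1, 0), (-1, 1), (-1, 2), (-1, 3), (-2, 3), (-2, 4), (-3, 4), (-4, 4)])
Fold: move[3]->L => LUULLULL (positions: [(0, 0), (-1, 0), (-1, 1), (-1, 2), (-2, 2), (-3, 2), (-3, 3), (-4, 3), (-5, 3)])
Fold: move[4]->U => LUULUULL (positions: [(0, 0), (-1, 0), (-1, 1), (-1, 2), (-2, 2), (-2, 3), (-2, 4), (-3, 4), (-4, 4)])
Fold: move[4]->L => LUULLULL (positions: [(0, 0), (-1, 0), (-1, 1), (-1, 2), (-2, 2), (-3, 2), (-3, 3), (-4, 3), (-5, 3)])

Answer: (0,0) (-1,0) (-1,1) (-1,2) (-2,2) (-3,2) (-3,3) (-4,3) (-5,3)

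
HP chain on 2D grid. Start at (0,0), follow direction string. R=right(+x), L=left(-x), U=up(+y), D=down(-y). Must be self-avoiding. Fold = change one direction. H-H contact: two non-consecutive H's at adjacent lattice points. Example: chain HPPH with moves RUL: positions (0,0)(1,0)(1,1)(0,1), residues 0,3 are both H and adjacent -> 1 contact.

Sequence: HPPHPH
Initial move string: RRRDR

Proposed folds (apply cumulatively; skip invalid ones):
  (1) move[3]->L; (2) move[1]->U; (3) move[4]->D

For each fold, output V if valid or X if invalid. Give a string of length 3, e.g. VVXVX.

Initial: RRRDR -> [(0, 0), (1, 0), (2, 0), (3, 0), (3, -1), (4, -1)]
Fold 1: move[3]->L => RRRLR INVALID (collision), skipped
Fold 2: move[1]->U => RURDR VALID
Fold 3: move[4]->D => RURDD VALID

Answer: XVV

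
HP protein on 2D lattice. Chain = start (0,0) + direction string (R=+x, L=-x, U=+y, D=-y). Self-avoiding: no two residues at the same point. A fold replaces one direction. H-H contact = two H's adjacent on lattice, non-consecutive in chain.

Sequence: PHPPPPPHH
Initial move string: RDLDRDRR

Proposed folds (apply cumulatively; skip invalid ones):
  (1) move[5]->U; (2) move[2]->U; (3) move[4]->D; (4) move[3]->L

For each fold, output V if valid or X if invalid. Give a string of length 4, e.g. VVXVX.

Initial: RDLDRDRR -> [(0, 0), (1, 0), (1, -1), (0, -1), (0, -2), (1, -2), (1, -3), (2, -3), (3, -3)]
Fold 1: move[5]->U => RDLDRURR INVALID (collision), skipped
Fold 2: move[2]->U => RDUDRDRR INVALID (collision), skipped
Fold 3: move[4]->D => RDLDDDRR VALID
Fold 4: move[3]->L => RDLLDDRR VALID

Answer: XXVV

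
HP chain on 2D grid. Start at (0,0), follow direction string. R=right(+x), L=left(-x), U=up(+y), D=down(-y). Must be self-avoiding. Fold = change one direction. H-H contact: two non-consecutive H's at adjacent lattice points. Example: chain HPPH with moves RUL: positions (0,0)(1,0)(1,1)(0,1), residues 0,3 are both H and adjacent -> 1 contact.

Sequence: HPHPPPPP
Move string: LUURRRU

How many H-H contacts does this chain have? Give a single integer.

Positions: [(0, 0), (-1, 0), (-1, 1), (-1, 2), (0, 2), (1, 2), (2, 2), (2, 3)]
No H-H contacts found.

Answer: 0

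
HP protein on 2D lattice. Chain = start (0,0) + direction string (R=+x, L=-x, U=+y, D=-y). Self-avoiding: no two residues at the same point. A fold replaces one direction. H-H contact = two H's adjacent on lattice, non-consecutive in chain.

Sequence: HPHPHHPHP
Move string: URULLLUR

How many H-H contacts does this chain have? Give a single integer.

Answer: 0

Derivation:
Positions: [(0, 0), (0, 1), (1, 1), (1, 2), (0, 2), (-1, 2), (-2, 2), (-2, 3), (-1, 3)]
No H-H contacts found.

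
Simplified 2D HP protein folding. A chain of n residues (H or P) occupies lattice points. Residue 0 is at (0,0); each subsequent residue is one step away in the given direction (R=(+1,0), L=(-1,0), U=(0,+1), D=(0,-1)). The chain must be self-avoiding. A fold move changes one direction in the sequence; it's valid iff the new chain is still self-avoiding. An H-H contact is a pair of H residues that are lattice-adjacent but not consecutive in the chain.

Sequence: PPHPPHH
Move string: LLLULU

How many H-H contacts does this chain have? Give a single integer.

Answer: 0

Derivation:
Positions: [(0, 0), (-1, 0), (-2, 0), (-3, 0), (-3, 1), (-4, 1), (-4, 2)]
No H-H contacts found.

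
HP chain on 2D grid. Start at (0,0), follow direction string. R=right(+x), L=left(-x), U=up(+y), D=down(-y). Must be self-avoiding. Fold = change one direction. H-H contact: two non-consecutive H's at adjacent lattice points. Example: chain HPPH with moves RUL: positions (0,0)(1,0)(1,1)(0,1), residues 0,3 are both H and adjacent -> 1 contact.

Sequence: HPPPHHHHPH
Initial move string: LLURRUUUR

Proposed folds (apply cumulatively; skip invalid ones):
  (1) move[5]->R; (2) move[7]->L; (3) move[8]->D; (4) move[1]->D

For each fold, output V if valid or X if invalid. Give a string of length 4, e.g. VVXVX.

Answer: VXXX

Derivation:
Initial: LLURRUUUR -> [(0, 0), (-1, 0), (-2, 0), (-2, 1), (-1, 1), (0, 1), (0, 2), (0, 3), (0, 4), (1, 4)]
Fold 1: move[5]->R => LLURRRUUR VALID
Fold 2: move[7]->L => LLURRRULR INVALID (collision), skipped
Fold 3: move[8]->D => LLURRRUUD INVALID (collision), skipped
Fold 4: move[1]->D => LDURRRUUR INVALID (collision), skipped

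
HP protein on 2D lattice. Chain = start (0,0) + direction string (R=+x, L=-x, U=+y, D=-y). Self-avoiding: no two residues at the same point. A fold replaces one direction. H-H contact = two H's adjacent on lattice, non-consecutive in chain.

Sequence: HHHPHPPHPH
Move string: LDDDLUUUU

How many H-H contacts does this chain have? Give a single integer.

Positions: [(0, 0), (-1, 0), (-1, -1), (-1, -2), (-1, -3), (-2, -3), (-2, -2), (-2, -1), (-2, 0), (-2, 1)]
H-H contact: residue 2 @(-1,-1) - residue 7 @(-2, -1)

Answer: 1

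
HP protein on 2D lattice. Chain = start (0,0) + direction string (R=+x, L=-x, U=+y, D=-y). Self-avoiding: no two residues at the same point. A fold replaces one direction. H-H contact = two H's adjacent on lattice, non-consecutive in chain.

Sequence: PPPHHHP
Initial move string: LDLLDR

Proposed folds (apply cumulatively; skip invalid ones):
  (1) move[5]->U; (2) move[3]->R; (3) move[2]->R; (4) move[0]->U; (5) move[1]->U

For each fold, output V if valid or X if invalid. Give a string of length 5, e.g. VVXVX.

Initial: LDLLDR -> [(0, 0), (-1, 0), (-1, -1), (-2, -1), (-3, -1), (-3, -2), (-2, -2)]
Fold 1: move[5]->U => LDLLDU INVALID (collision), skipped
Fold 2: move[3]->R => LDLRDR INVALID (collision), skipped
Fold 3: move[2]->R => LDRLDR INVALID (collision), skipped
Fold 4: move[0]->U => UDLLDR INVALID (collision), skipped
Fold 5: move[1]->U => LULLDR VALID

Answer: XXXXV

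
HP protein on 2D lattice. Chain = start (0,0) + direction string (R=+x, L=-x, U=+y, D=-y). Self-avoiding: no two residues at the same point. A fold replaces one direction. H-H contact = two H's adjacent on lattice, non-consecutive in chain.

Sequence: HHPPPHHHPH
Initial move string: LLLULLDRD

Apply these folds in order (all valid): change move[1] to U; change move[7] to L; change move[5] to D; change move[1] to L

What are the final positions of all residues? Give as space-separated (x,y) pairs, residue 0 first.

Initial moves: LLLULLDRD
Fold: move[1]->U => LULULLDRD (positions: [(0, 0), (-1, 0), (-1, 1), (-2, 1), (-2, 2), (-3, 2), (-4, 2), (-4, 1), (-3, 1), (-3, 0)])
Fold: move[7]->L => LULULLDLD (positions: [(0, 0), (-1, 0), (-1, 1), (-2, 1), (-2, 2), (-3, 2), (-4, 2), (-4, 1), (-5, 1), (-5, 0)])
Fold: move[5]->D => LULULDDLD (positions: [(0, 0), (-1, 0), (-1, 1), (-2, 1), (-2, 2), (-3, 2), (-3, 1), (-3, 0), (-4, 0), (-4, -1)])
Fold: move[1]->L => LLLULDDLD (positions: [(0, 0), (-1, 0), (-2, 0), (-3, 0), (-3, 1), (-4, 1), (-4, 0), (-4, -1), (-5, -1), (-5, -2)])

Answer: (0,0) (-1,0) (-2,0) (-3,0) (-3,1) (-4,1) (-4,0) (-4,-1) (-5,-1) (-5,-2)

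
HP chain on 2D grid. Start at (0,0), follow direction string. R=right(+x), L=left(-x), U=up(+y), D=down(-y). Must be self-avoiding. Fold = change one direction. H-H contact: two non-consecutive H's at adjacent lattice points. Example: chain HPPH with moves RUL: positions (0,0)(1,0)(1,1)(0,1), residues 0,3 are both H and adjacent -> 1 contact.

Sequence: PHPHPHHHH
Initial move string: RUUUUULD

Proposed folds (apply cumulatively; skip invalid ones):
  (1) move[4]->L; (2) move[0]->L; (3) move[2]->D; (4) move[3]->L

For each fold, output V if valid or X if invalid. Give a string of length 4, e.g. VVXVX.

Initial: RUUUUULD -> [(0, 0), (1, 0), (1, 1), (1, 2), (1, 3), (1, 4), (1, 5), (0, 5), (0, 4)]
Fold 1: move[4]->L => RUUULULD VALID
Fold 2: move[0]->L => LUUULULD VALID
Fold 3: move[2]->D => LUDULULD INVALID (collision), skipped
Fold 4: move[3]->L => LUULLULD VALID

Answer: VVXV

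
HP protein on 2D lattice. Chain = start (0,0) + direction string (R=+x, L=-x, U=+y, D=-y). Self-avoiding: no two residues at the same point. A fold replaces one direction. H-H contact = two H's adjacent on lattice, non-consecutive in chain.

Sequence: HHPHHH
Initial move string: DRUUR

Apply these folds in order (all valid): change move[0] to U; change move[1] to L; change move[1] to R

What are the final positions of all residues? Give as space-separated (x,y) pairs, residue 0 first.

Initial moves: DRUUR
Fold: move[0]->U => URUUR (positions: [(0, 0), (0, 1), (1, 1), (1, 2), (1, 3), (2, 3)])
Fold: move[1]->L => ULUUR (positions: [(0, 0), (0, 1), (-1, 1), (-1, 2), (-1, 3), (0, 3)])
Fold: move[1]->R => URUUR (positions: [(0, 0), (0, 1), (1, 1), (1, 2), (1, 3), (2, 3)])

Answer: (0,0) (0,1) (1,1) (1,2) (1,3) (2,3)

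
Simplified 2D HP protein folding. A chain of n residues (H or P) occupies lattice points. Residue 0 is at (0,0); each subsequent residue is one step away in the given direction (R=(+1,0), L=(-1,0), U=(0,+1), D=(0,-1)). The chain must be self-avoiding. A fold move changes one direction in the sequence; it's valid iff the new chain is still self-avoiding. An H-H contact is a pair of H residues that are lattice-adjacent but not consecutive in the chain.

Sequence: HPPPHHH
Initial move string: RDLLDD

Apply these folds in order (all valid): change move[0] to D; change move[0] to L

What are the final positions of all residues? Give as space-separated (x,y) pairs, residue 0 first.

Initial moves: RDLLDD
Fold: move[0]->D => DDLLDD (positions: [(0, 0), (0, -1), (0, -2), (-1, -2), (-2, -2), (-2, -3), (-2, -4)])
Fold: move[0]->L => LDLLDD (positions: [(0, 0), (-1, 0), (-1, -1), (-2, -1), (-3, -1), (-3, -2), (-3, -3)])

Answer: (0,0) (-1,0) (-1,-1) (-2,-1) (-3,-1) (-3,-2) (-3,-3)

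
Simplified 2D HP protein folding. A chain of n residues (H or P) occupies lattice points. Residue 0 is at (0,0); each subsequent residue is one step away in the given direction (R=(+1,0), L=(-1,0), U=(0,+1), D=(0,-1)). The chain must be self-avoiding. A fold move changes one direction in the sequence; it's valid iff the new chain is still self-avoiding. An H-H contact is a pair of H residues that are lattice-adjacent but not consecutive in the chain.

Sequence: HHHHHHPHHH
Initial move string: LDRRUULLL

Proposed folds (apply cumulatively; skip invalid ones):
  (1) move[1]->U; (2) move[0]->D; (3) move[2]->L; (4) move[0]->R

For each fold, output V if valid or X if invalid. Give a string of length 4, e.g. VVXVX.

Answer: VXXV

Derivation:
Initial: LDRRUULLL -> [(0, 0), (-1, 0), (-1, -1), (0, -1), (1, -1), (1, 0), (1, 1), (0, 1), (-1, 1), (-2, 1)]
Fold 1: move[1]->U => LURRUULLL VALID
Fold 2: move[0]->D => DURRUULLL INVALID (collision), skipped
Fold 3: move[2]->L => LULRUULLL INVALID (collision), skipped
Fold 4: move[0]->R => RURRUULLL VALID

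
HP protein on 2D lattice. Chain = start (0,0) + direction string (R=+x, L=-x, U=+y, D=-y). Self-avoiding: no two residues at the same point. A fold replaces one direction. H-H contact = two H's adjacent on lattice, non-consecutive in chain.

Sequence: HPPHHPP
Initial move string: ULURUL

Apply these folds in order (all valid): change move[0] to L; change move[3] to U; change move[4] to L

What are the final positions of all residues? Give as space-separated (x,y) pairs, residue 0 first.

Initial moves: ULURUL
Fold: move[0]->L => LLURUL (positions: [(0, 0), (-1, 0), (-2, 0), (-2, 1), (-1, 1), (-1, 2), (-2, 2)])
Fold: move[3]->U => LLUUUL (positions: [(0, 0), (-1, 0), (-2, 0), (-2, 1), (-2, 2), (-2, 3), (-3, 3)])
Fold: move[4]->L => LLUULL (positions: [(0, 0), (-1, 0), (-2, 0), (-2, 1), (-2, 2), (-3, 2), (-4, 2)])

Answer: (0,0) (-1,0) (-2,0) (-2,1) (-2,2) (-3,2) (-4,2)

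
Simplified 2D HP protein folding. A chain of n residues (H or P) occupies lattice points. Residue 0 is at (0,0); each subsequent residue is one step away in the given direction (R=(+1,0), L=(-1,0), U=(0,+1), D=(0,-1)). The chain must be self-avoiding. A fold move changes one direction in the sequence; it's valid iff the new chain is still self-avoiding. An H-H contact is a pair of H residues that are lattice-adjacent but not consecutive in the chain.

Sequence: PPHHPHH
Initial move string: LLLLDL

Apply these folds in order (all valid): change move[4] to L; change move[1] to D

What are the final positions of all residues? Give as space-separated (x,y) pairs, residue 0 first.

Initial moves: LLLLDL
Fold: move[4]->L => LLLLLL (positions: [(0, 0), (-1, 0), (-2, 0), (-3, 0), (-4, 0), (-5, 0), (-6, 0)])
Fold: move[1]->D => LDLLLL (positions: [(0, 0), (-1, 0), (-1, -1), (-2, -1), (-3, -1), (-4, -1), (-5, -1)])

Answer: (0,0) (-1,0) (-1,-1) (-2,-1) (-3,-1) (-4,-1) (-5,-1)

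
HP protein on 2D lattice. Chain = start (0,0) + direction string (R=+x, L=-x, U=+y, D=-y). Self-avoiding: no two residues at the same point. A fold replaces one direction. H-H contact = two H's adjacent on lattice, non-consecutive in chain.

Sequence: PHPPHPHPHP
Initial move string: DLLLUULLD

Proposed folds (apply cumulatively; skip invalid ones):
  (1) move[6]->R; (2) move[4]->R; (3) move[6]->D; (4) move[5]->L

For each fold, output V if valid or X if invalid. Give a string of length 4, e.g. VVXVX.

Answer: XXXV

Derivation:
Initial: DLLLUULLD -> [(0, 0), (0, -1), (-1, -1), (-2, -1), (-3, -1), (-3, 0), (-3, 1), (-4, 1), (-5, 1), (-5, 0)]
Fold 1: move[6]->R => DLLLUURLD INVALID (collision), skipped
Fold 2: move[4]->R => DLLLRULLD INVALID (collision), skipped
Fold 3: move[6]->D => DLLLUUDLD INVALID (collision), skipped
Fold 4: move[5]->L => DLLLULLLD VALID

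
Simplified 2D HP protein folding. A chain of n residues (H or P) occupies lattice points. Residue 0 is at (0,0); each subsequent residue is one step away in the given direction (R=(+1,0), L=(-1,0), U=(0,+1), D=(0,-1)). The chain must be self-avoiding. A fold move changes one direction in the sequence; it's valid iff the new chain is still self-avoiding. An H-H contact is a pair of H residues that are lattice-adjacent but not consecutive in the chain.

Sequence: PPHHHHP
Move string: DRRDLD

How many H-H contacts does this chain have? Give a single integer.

Positions: [(0, 0), (0, -1), (1, -1), (2, -1), (2, -2), (1, -2), (1, -3)]
H-H contact: residue 2 @(1,-1) - residue 5 @(1, -2)

Answer: 1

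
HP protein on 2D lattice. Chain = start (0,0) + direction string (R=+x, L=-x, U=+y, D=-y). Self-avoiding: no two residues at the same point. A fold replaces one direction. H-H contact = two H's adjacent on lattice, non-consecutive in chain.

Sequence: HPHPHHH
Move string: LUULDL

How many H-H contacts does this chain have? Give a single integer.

Positions: [(0, 0), (-1, 0), (-1, 1), (-1, 2), (-2, 2), (-2, 1), (-3, 1)]
H-H contact: residue 2 @(-1,1) - residue 5 @(-2, 1)

Answer: 1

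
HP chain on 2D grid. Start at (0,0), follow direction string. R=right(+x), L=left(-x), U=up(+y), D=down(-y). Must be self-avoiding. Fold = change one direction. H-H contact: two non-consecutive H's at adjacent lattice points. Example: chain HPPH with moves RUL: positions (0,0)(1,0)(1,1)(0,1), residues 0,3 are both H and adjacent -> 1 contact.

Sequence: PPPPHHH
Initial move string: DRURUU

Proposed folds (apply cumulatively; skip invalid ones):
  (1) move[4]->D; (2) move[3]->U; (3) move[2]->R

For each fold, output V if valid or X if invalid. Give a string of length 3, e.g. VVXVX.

Answer: XVV

Derivation:
Initial: DRURUU -> [(0, 0), (0, -1), (1, -1), (1, 0), (2, 0), (2, 1), (2, 2)]
Fold 1: move[4]->D => DRURDU INVALID (collision), skipped
Fold 2: move[3]->U => DRUUUU VALID
Fold 3: move[2]->R => DRRUUU VALID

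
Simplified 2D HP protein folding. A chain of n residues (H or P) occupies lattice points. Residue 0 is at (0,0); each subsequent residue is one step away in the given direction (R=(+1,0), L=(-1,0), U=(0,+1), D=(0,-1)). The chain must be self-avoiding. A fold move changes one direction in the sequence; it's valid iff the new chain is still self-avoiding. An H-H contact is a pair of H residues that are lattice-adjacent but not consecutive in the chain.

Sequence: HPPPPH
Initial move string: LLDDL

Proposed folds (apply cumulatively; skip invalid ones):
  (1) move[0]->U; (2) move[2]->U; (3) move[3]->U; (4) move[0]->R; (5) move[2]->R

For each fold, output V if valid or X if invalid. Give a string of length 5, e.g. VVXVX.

Answer: VXXXX

Derivation:
Initial: LLDDL -> [(0, 0), (-1, 0), (-2, 0), (-2, -1), (-2, -2), (-3, -2)]
Fold 1: move[0]->U => ULDDL VALID
Fold 2: move[2]->U => ULUDL INVALID (collision), skipped
Fold 3: move[3]->U => ULDUL INVALID (collision), skipped
Fold 4: move[0]->R => RLDDL INVALID (collision), skipped
Fold 5: move[2]->R => ULRDL INVALID (collision), skipped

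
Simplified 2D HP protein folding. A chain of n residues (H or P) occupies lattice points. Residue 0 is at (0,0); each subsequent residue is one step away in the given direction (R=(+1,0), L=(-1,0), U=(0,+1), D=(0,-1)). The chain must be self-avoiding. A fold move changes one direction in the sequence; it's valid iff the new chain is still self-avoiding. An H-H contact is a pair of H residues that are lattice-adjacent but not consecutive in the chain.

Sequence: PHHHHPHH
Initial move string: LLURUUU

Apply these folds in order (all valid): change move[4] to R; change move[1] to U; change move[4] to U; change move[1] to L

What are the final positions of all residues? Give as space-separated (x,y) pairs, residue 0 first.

Answer: (0,0) (-1,0) (-2,0) (-2,1) (-1,1) (-1,2) (-1,3) (-1,4)

Derivation:
Initial moves: LLURUUU
Fold: move[4]->R => LLURRUU (positions: [(0, 0), (-1, 0), (-2, 0), (-2, 1), (-1, 1), (0, 1), (0, 2), (0, 3)])
Fold: move[1]->U => LUURRUU (positions: [(0, 0), (-1, 0), (-1, 1), (-1, 2), (0, 2), (1, 2), (1, 3), (1, 4)])
Fold: move[4]->U => LUURUUU (positions: [(0, 0), (-1, 0), (-1, 1), (-1, 2), (0, 2), (0, 3), (0, 4), (0, 5)])
Fold: move[1]->L => LLURUUU (positions: [(0, 0), (-1, 0), (-2, 0), (-2, 1), (-1, 1), (-1, 2), (-1, 3), (-1, 4)])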